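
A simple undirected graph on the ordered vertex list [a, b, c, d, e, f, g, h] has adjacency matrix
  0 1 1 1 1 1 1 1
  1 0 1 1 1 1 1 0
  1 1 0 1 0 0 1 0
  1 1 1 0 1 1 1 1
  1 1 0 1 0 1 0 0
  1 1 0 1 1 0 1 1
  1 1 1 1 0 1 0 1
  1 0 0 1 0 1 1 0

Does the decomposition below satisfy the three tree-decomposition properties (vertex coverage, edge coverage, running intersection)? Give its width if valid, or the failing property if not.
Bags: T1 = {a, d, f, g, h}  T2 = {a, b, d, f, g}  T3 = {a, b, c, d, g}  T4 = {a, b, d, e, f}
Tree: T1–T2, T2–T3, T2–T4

Every vertex of G appears in some bag (union = {a, b, c, d, e, f, g, h}); every edge is covered by a bag; and for each vertex v the set of bags containing v is connected in the bag tree. The decomposition is therefore valid. The largest bag has 5 vertices, so the width is 4.

Yes; width 4.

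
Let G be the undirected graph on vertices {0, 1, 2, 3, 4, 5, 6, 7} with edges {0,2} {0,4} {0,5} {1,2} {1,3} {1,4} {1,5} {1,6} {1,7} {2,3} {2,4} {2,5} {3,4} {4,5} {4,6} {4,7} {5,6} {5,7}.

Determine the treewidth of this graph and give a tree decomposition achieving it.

Each bag holds 4 vertices, so the decomposition has width 3, which upper-bounds the treewidth. For the lower bound, the 4 vertices {0, 2, 4, 5} are pairwise adjacent, and any tree decomposition puts a clique entirely inside one bag — forcing width ≥ 3. Combining the bounds, tw(G) = 3.

Treewidth 3.
One optimal decomposition is:
Bags: B1 = {1, 4, 5, 7}  B2 = {1, 2, 4, 5}  B3 = {0, 2, 4, 5}  B4 = {1, 4, 5, 6}  B5 = {1, 2, 3, 4}
Tree: B1–B2, B2–B3, B1–B4, B2–B5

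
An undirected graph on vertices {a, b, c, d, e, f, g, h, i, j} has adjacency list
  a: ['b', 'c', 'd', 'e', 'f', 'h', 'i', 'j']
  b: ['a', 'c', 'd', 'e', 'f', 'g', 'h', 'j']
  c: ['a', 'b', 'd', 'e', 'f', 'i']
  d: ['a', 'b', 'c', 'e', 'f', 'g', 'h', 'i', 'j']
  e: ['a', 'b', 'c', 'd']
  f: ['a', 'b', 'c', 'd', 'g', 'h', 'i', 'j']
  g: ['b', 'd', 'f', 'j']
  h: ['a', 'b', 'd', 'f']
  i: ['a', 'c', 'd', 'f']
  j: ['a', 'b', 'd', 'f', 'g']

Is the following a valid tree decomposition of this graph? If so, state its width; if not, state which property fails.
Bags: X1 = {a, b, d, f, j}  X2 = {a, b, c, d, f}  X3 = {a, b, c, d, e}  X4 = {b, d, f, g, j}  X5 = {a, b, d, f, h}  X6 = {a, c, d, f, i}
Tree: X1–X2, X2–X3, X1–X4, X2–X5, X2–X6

Checking the three conditions: (i) the bags cover all of {a, b, c, d, e, f, g, h, i, j}; (ii) for each edge, some bag contains both endpoints; (iii) the bags containing any fixed vertex form a subtree. All hold, so the decomposition is valid with width 5 − 1 = 4.

Yes; width 4.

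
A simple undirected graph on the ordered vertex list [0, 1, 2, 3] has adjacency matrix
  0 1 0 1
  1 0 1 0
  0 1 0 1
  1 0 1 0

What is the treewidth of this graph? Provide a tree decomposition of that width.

Treewidth 2.
One such decomposition:
Bags: B1 = {0, 1, 3}  B2 = {1, 2, 3}
Tree: B1–B2

Each bag holds 3 vertices, so the decomposition has width 2, which upper-bounds the treewidth. For the lower bound, G contains the cycle 1–0–3–2–1, so G is not a forest; only forests have treewidth ≤ 1, hence tw(G) ≥ 2. Hence tw(G) = 2 exactly.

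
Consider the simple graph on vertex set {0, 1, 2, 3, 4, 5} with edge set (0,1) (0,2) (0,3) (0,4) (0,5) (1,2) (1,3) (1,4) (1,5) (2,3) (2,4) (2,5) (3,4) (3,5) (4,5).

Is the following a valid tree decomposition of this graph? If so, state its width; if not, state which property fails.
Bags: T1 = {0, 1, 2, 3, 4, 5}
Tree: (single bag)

Yes; width 5.

Checking the three conditions: (i) the bags cover all of {0, 1, 2, 3, 4, 5}; (ii) for each edge, some bag contains both endpoints; (iii) the bags containing any fixed vertex form a subtree. All hold, so the decomposition is valid with width 6 − 1 = 5.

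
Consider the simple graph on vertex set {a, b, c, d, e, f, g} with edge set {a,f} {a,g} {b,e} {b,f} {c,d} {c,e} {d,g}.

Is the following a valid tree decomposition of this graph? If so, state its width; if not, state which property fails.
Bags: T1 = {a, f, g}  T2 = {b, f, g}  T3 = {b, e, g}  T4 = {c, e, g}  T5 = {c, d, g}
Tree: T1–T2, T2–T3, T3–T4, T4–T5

Every vertex of G appears in some bag (union = {a, b, c, d, e, f, g}); every edge is covered by a bag; and for each vertex v the set of bags containing v is connected in the bag tree. The decomposition is therefore valid. The largest bag has 3 vertices, so the width is 2.

Yes; width 2.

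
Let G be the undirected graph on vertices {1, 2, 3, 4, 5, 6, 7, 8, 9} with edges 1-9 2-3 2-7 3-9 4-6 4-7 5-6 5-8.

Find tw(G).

A width-1 tree decomposition is:
Bags: B1 = {1, 9}  B2 = {3, 9}  B3 = {2, 3}  B4 = {2, 7}  B5 = {4, 7}  B6 = {4, 6}  B7 = {5, 6}  B8 = {5, 8}
Tree: B1–B2, B2–B3, B3–B4, B4–B5, B5–B6, B6–B7, B7–B8
The largest bag has 2 vertices, giving width 1; this decomposition certifies tw(G) ≤ 1. Any graph with an edge has treewidth ≥ 1, and G has the edge 1–9. Hence tw(G) = 1 exactly.

1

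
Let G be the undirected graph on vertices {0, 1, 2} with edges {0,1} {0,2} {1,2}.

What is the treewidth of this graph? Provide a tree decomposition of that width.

With just one bag of size 3, the width is 3 − 1 = 2, so tw(G) ≤ 2. For the lower bound, the 3 vertices {0, 1, 2} are pairwise adjacent, and any tree decomposition puts a clique entirely inside one bag — forcing width ≥ 2. Hence tw(G) = 2 exactly.

Treewidth 2.
One such decomposition:
Bags: B1 = {0, 1, 2}
Tree: (single bag)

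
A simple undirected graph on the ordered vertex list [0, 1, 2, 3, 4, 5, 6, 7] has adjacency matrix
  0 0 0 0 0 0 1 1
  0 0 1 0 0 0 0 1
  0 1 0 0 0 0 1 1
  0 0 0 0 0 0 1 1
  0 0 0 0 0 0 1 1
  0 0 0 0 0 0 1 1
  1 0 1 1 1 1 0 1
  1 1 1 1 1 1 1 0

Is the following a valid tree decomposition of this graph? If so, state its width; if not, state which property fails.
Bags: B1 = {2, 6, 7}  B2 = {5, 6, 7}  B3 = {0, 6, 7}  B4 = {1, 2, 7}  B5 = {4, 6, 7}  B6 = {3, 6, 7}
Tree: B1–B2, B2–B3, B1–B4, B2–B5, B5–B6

Vertex coverage: the bags together contain {0, 1, 2, 3, 4, 5, 6, 7}, the full vertex set. Edge coverage: each edge of G has both endpoints in at least one bag. Running intersection: for every vertex, the bags containing it form a connected subtree. All three properties hold, so this is a valid tree decomposition of width max|bag| − 1 = 2, and hence tw(G) ≤ 2.

Yes; width 2.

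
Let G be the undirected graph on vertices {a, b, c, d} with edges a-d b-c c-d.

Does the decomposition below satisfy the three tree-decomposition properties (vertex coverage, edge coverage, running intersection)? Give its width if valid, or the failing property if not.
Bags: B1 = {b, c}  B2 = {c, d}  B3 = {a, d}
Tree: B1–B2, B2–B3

Yes; width 1.

Vertex coverage: the bags together contain {a, b, c, d}, the full vertex set. Edge coverage: each edge of G has both endpoints in at least one bag. Running intersection: for every vertex, the bags containing it form a connected subtree. All three properties hold, so this is a valid tree decomposition of width max|bag| − 1 = 1, and hence tw(G) ≤ 1.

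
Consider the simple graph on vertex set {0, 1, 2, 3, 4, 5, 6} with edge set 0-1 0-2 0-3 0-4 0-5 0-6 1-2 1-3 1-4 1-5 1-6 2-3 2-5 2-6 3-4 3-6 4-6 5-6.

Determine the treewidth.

A width-4 tree decomposition is:
Bags: B1 = {0, 1, 2, 5, 6}  B2 = {0, 1, 2, 3, 6}  B3 = {0, 1, 3, 4, 6}
Tree: B1–B2, B2–B3
Every bag has size at most 5, so the width is 5 − 1 = 4 and tw(G) ≤ 4. Conversely, {0, 1, 2, 3, 6} is a clique of size 5, and the vertices of any clique must share a bag in every tree decomposition; so some bag has ≥ 5 vertices and tw(G) ≥ 4. Combining the bounds, tw(G) = 4.

4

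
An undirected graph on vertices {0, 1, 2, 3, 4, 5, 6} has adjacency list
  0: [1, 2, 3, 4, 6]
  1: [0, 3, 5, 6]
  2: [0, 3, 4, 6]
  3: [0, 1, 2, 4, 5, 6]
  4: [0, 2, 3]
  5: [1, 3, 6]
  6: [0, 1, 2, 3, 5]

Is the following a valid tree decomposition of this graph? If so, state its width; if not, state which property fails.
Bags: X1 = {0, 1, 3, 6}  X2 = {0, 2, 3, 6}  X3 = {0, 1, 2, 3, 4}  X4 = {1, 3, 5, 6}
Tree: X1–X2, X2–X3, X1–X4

No — bags containing vertex 1 are not connected in the tree.

A tree decomposition must satisfy three properties: every vertex lies in some bag; for every edge, both endpoints lie together in some bag; and for every vertex, the bags containing it form a connected subtree. Here bags containing vertex 1 are not connected in the tree, so the decomposition is invalid.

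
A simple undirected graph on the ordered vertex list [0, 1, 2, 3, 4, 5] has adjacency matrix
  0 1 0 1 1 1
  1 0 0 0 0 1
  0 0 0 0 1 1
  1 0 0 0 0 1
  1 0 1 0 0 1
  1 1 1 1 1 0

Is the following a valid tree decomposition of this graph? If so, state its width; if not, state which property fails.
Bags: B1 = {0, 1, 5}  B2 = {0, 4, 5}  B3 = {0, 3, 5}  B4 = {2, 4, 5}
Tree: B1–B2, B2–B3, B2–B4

Yes; width 2.

Checking the three conditions: (i) the bags cover all of {0, 1, 2, 3, 4, 5}; (ii) for each edge, some bag contains both endpoints; (iii) the bags containing any fixed vertex form a subtree. All hold, so the decomposition is valid with width 3 − 1 = 2.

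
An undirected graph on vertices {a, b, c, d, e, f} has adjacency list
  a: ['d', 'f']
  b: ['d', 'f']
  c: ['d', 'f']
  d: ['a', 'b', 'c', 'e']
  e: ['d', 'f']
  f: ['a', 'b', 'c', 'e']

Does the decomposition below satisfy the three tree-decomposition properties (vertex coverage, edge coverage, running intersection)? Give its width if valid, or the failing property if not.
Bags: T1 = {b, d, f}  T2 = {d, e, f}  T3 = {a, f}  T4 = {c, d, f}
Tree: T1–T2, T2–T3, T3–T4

No — edge (d,a) lies in no bag.

A tree decomposition must satisfy three properties: every vertex lies in some bag; for every edge, both endpoints lie together in some bag; and for every vertex, the bags containing it form a connected subtree. Here edge (d,a) lies in no bag, so the decomposition is invalid.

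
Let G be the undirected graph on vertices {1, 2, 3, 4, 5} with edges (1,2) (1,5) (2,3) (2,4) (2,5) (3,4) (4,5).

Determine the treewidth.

2

A width-2 tree decomposition is:
Bags: B1 = {2, 3, 4}  B2 = {2, 4, 5}  B3 = {1, 2, 5}
Tree: B1–B2, B2–B3
Every bag has size at most 3, so the width is 3 − 1 = 2 and tw(G) ≤ 2. Conversely, {1, 2, 5} is a clique of size 3, and the vertices of any clique must share a bag in every tree decomposition; so some bag has ≥ 3 vertices and tw(G) ≥ 2. Hence tw(G) = 2 exactly.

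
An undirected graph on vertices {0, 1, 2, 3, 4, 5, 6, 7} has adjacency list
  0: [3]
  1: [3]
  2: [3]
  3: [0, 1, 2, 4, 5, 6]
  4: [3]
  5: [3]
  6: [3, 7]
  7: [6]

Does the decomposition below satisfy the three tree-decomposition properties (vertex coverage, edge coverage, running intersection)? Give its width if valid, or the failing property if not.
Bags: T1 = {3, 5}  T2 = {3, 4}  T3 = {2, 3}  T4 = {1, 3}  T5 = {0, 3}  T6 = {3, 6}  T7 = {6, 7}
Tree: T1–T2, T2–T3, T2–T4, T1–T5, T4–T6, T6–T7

Checking the three conditions: (i) the bags cover all of {0, 1, 2, 3, 4, 5, 6, 7}; (ii) for each edge, some bag contains both endpoints; (iii) the bags containing any fixed vertex form a subtree. All hold, so the decomposition is valid with width 2 − 1 = 1.

Yes; width 1.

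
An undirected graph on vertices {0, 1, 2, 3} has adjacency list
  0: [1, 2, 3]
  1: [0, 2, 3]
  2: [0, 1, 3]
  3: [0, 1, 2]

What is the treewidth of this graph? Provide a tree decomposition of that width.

A single bag containing all 4 vertices is trivially a valid decomposition of width 3. For the lower bound, the 4 vertices {0, 1, 2, 3} are pairwise adjacent, and any tree decomposition puts a clique entirely inside one bag — forcing width ≥ 3. The upper and lower bounds meet at 3, so that is the treewidth.

Treewidth 3.
Bags: B1 = {0, 1, 2, 3}
Tree: (single bag)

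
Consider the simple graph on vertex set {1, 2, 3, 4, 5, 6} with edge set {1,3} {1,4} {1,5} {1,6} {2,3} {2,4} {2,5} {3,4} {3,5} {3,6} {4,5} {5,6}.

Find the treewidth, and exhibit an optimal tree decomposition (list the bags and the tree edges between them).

Every bag has size at most 4, so the width is 4 − 1 = 3 and tw(G) ≤ 3. On the other hand G contains the 4-clique {1, 3, 4, 5}. A clique must lie in a single bag of any decomposition, so no decomposition can have width below 3. Combining the bounds, tw(G) = 3.

Treewidth 3.
One optimal decomposition is:
Bags: B1 = {1, 3, 4, 5}  B2 = {1, 3, 5, 6}  B3 = {2, 3, 4, 5}
Tree: B1–B2, B1–B3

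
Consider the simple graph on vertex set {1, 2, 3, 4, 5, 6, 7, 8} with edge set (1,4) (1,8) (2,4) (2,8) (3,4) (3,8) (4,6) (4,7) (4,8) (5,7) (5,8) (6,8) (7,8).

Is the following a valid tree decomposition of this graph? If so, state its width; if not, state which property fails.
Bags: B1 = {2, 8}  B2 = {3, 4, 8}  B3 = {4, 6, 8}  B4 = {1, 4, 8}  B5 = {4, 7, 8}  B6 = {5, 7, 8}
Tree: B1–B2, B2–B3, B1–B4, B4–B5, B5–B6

A tree decomposition must satisfy three properties: every vertex lies in some bag; for every edge, both endpoints lie together in some bag; and for every vertex, the bags containing it form a connected subtree. Here edge (4,2) lies in no bag, so the decomposition is invalid.

No — edge (4,2) lies in no bag.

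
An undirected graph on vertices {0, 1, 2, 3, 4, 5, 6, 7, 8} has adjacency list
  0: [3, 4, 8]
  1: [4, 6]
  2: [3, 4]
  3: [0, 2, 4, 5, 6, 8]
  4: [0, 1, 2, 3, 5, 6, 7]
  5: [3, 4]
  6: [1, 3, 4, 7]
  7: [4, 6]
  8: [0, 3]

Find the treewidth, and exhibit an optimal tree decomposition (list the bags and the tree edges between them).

The largest bag has 3 vertices, giving width 2; this decomposition certifies tw(G) ≤ 2. On the other hand G contains the 3-clique {0, 3, 8}. A clique must lie in a single bag of any decomposition, so no decomposition can have width below 2. Combining the bounds, tw(G) = 2.

Treewidth 2.
One such decomposition:
Bags: B1 = {3, 4, 6}  B2 = {0, 3, 4}  B3 = {0, 3, 8}  B4 = {1, 4, 6}  B5 = {2, 3, 4}  B6 = {4, 6, 7}  B7 = {3, 4, 5}
Tree: B1–B2, B2–B3, B1–B4, B1–B5, B4–B6, B1–B7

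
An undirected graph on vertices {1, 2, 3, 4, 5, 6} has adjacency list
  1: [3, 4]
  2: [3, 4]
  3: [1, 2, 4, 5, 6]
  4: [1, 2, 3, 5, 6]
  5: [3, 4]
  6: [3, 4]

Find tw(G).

A width-2 tree decomposition is:
Bags: B1 = {1, 3, 4}  B2 = {2, 3, 4}  B3 = {3, 4, 5}  B4 = {3, 4, 6}
Tree: B1–B2, B2–B3, B1–B4
Each bag holds 3 vertices, so the decomposition has width 2, which upper-bounds the treewidth. Conversely, {1, 3, 4} is a clique of size 3, and the vertices of any clique must share a bag in every tree decomposition; so some bag has ≥ 3 vertices and tw(G) ≥ 2. Therefore the treewidth is 2.

2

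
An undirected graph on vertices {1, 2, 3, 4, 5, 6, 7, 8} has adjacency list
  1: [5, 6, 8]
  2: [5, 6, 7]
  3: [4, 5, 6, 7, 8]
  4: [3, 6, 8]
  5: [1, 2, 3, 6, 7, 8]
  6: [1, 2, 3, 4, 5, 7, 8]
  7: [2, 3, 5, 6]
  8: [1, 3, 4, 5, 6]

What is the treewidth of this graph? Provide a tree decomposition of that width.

Treewidth 3.
One such decomposition:
Bags: B1 = {2, 5, 6, 7}  B2 = {3, 5, 6, 7}  B3 = {3, 5, 6, 8}  B4 = {1, 5, 6, 8}  B5 = {3, 4, 6, 8}
Tree: B1–B2, B2–B3, B3–B4, B3–B5

The largest bag has 4 vertices, giving width 3; this decomposition certifies tw(G) ≤ 3. On the other hand G contains the 4-clique {3, 4, 6, 8}. A clique must lie in a single bag of any decomposition, so no decomposition can have width below 3. The upper and lower bounds meet at 3, so that is the treewidth.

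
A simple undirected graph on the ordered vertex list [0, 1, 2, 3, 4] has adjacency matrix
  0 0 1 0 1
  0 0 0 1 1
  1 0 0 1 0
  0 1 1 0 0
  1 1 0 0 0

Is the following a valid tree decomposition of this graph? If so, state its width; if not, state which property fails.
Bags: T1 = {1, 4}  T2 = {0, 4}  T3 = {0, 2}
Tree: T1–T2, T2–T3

A tree decomposition must satisfy three properties: every vertex lies in some bag; for every edge, both endpoints lie together in some bag; and for every vertex, the bags containing it form a connected subtree. Here vertex 3 appears in no bag, so the decomposition is invalid.

No — vertex 3 appears in no bag.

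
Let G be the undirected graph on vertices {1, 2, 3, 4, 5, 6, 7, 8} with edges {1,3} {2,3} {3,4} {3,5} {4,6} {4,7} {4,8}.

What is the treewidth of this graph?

A width-1 tree decomposition is:
Bags: B1 = {3, 5}  B2 = {3, 4}  B3 = {2, 3}  B4 = {4, 7}  B5 = {4, 8}  B6 = {1, 3}  B7 = {4, 6}
Tree: B1–B2, B1–B3, B2–B4, B4–B5, B1–B6, B2–B7
Every bag has size at most 2, so the width is 2 − 1 = 1 and tw(G) ≤ 1. Since G has at least one edge (e.g. 5–3), it is not an edgeless graph, so tw(G) ≥ 1. The upper and lower bounds meet at 1, so that is the treewidth.

1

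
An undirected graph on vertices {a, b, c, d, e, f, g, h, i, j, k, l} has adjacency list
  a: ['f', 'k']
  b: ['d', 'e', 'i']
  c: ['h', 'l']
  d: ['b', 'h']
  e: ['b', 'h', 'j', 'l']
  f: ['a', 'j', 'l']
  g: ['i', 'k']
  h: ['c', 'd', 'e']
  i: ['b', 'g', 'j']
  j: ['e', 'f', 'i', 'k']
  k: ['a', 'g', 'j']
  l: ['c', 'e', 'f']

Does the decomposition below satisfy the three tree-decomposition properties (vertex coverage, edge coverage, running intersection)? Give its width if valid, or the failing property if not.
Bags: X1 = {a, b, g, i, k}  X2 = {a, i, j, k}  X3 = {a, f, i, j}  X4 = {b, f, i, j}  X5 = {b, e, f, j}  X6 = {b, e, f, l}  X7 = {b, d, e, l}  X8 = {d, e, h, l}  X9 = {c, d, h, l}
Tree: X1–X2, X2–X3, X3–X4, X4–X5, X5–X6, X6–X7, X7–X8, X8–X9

No — bags containing vertex b are not connected in the tree.

A tree decomposition must satisfy three properties: every vertex lies in some bag; for every edge, both endpoints lie together in some bag; and for every vertex, the bags containing it form a connected subtree. Here bags containing vertex b are not connected in the tree, so the decomposition is invalid.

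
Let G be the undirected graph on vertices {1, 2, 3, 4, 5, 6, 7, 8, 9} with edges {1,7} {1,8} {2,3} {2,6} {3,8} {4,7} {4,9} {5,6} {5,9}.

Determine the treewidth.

A width-2 tree decomposition is:
Bags: B1 = {2, 3, 6}  B2 = {3, 5, 6}  B3 = {3, 5, 9}  B4 = {3, 4, 9}  B5 = {3, 4, 7}  B6 = {1, 3, 7}  B7 = {1, 3, 8}
Tree: B1–B2, B2–B3, B3–B4, B4–B5, B5–B6, B6–B7
Every bag has size at most 3, so the width is 3 − 1 = 2 and tw(G) ≤ 2. The edges 3–2–6–5–9–4–7–1–8–3 form a cycle, so G is not a tree and its treewidth is at least 2. The upper and lower bounds meet at 2, so that is the treewidth.

2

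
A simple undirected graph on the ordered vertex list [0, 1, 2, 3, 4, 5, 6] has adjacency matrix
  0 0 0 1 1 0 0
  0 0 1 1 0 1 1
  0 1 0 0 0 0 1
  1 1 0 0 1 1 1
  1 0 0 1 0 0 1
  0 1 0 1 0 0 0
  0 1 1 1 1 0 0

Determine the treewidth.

2

A width-2 tree decomposition is:
Bags: B1 = {1, 3, 6}  B2 = {3, 4, 6}  B3 = {0, 3, 4}  B4 = {1, 2, 6}  B5 = {1, 3, 5}
Tree: B1–B2, B2–B3, B1–B4, B1–B5
The largest bag has 3 vertices, giving width 2; this decomposition certifies tw(G) ≤ 2. On the other hand G contains the 3-clique {1, 2, 6}. A clique must lie in a single bag of any decomposition, so no decomposition can have width below 2. Hence tw(G) = 2 exactly.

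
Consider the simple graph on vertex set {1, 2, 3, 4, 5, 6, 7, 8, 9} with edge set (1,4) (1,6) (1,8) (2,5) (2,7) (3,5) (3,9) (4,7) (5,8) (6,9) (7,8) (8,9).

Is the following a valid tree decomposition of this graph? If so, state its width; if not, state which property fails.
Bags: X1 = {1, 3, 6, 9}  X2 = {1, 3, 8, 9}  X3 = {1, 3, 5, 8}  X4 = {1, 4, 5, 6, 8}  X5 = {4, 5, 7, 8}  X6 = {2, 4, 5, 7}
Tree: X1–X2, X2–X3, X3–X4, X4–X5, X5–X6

No — bags containing vertex 6 are not connected in the tree.

A tree decomposition must satisfy three properties: every vertex lies in some bag; for every edge, both endpoints lie together in some bag; and for every vertex, the bags containing it form a connected subtree. Here bags containing vertex 6 are not connected in the tree, so the decomposition is invalid.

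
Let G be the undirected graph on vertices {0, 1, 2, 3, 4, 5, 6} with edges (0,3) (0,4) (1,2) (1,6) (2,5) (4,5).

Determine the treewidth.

1

A width-1 tree decomposition is:
Bags: B1 = {0, 3}  B2 = {0, 4}  B3 = {4, 5}  B4 = {2, 5}  B5 = {1, 2}  B6 = {1, 6}
Tree: B1–B2, B2–B3, B3–B4, B4–B5, B5–B6
Every bag has size at most 2, so the width is 2 − 1 = 1 and tw(G) ≤ 1. Since G has at least one edge (e.g. 3–0), it is not an edgeless graph, so tw(G) ≥ 1. Combining the bounds, tw(G) = 1.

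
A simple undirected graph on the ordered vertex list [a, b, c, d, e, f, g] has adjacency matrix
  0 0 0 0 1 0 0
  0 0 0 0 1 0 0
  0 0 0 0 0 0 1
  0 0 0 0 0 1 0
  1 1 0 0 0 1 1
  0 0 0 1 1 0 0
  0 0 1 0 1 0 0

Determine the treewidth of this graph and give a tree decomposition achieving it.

The largest bag has 2 vertices, giving width 1; this decomposition certifies tw(G) ≤ 1. Any graph with an edge has treewidth ≥ 1, and G has the edge b–e. Therefore the treewidth is 1.

Treewidth 1.
Bags: B1 = {b, e}  B2 = {a, e}  B3 = {e, g}  B4 = {e, f}  B5 = {c, g}  B6 = {d, f}
Tree: B1–B2, B2–B3, B1–B4, B3–B5, B4–B6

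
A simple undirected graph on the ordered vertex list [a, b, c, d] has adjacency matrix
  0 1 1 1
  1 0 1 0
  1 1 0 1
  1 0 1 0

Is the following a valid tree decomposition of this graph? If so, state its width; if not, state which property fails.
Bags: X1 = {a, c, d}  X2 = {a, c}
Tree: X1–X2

A tree decomposition must satisfy three properties: every vertex lies in some bag; for every edge, both endpoints lie together in some bag; and for every vertex, the bags containing it form a connected subtree. Here vertex b appears in no bag, so the decomposition is invalid.

No — vertex b appears in no bag.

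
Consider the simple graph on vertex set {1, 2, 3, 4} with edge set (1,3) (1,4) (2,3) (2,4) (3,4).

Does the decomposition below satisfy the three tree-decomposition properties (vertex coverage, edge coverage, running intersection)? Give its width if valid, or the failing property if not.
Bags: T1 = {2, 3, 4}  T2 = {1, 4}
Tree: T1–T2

No — edge (3,1) lies in no bag.

A tree decomposition must satisfy three properties: every vertex lies in some bag; for every edge, both endpoints lie together in some bag; and for every vertex, the bags containing it form a connected subtree. Here edge (3,1) lies in no bag, so the decomposition is invalid.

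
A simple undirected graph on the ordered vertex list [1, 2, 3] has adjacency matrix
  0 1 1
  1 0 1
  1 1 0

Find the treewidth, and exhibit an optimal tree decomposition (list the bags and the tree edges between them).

Treewidth 2.
Bags: B1 = {1, 2, 3}
Tree: (single bag)

With just one bag of size 3, the width is 3 − 1 = 2, so tw(G) ≤ 2. Conversely, {1, 2, 3} is a clique of size 3, and the vertices of any clique must share a bag in every tree decomposition; so some bag has ≥ 3 vertices and tw(G) ≥ 2. Combining the bounds, tw(G) = 2.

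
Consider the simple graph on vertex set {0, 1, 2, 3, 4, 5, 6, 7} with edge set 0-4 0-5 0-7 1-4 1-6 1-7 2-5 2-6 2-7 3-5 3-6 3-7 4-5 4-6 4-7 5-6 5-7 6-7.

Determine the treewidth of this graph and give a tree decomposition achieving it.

Treewidth 3.
Bags: B1 = {4, 5, 6, 7}  B2 = {3, 5, 6, 7}  B3 = {0, 4, 5, 7}  B4 = {2, 5, 6, 7}  B5 = {1, 4, 6, 7}
Tree: B1–B2, B1–B3, B1–B4, B1–B5

The largest bag has 4 vertices, giving width 3; this decomposition certifies tw(G) ≤ 3. On the other hand G contains the 4-clique {1, 4, 6, 7}. A clique must lie in a single bag of any decomposition, so no decomposition can have width below 3. The upper and lower bounds meet at 3, so that is the treewidth.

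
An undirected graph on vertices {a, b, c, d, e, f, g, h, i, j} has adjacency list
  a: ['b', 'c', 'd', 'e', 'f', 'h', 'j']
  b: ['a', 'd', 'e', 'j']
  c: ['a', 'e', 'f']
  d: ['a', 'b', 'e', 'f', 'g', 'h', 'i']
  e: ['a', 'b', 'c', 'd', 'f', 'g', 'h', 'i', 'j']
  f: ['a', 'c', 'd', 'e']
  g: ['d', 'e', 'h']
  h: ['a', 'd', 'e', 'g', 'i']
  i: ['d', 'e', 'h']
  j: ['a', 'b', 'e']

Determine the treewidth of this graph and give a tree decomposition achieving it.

Every bag has size at most 4, so the width is 4 − 1 = 3 and tw(G) ≤ 3. On the other hand G contains the 4-clique {d, e, g, h}. A clique must lie in a single bag of any decomposition, so no decomposition can have width below 3. Therefore the treewidth is 3.

Treewidth 3.
Bags: B1 = {a, b, d, e}  B2 = {a, d, e, h}  B3 = {d, e, h, i}  B4 = {a, b, e, j}  B5 = {a, d, e, f}  B6 = {a, c, e, f}  B7 = {d, e, g, h}
Tree: B1–B2, B2–B3, B1–B4, B2–B5, B5–B6, B3–B7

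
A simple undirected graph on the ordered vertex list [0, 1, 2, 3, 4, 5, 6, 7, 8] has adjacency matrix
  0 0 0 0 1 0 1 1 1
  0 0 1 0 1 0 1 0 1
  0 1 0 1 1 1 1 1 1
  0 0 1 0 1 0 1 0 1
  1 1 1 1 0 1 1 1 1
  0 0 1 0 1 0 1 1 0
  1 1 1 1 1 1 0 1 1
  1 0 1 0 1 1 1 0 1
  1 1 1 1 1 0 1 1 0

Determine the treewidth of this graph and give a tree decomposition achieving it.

Treewidth 4.
One optimal decomposition is:
Bags: B1 = {0, 4, 6, 7, 8}  B2 = {2, 4, 6, 7, 8}  B3 = {2, 3, 4, 6, 8}  B4 = {2, 4, 5, 6, 7}  B5 = {1, 2, 4, 6, 8}
Tree: B1–B2, B2–B3, B2–B4, B2–B5

The largest bag has 5 vertices, giving width 4; this decomposition certifies tw(G) ≤ 4. For the lower bound, the 5 vertices {0, 4, 6, 7, 8} are pairwise adjacent, and any tree decomposition puts a clique entirely inside one bag — forcing width ≥ 4. The upper and lower bounds meet at 4, so that is the treewidth.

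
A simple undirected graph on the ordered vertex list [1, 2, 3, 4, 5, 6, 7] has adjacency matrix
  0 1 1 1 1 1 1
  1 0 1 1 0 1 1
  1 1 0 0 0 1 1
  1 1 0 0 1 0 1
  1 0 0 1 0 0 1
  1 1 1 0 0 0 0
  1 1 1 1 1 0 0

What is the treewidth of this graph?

3

A width-3 tree decomposition is:
Bags: B1 = {1, 2, 3, 7}  B2 = {1, 2, 4, 7}  B3 = {1, 2, 3, 6}  B4 = {1, 4, 5, 7}
Tree: B1–B2, B1–B3, B2–B4
Each bag holds 4 vertices, so the decomposition has width 3, which upper-bounds the treewidth. For the lower bound, the 4 vertices {1, 2, 3, 6} are pairwise adjacent, and any tree decomposition puts a clique entirely inside one bag — forcing width ≥ 3. Hence tw(G) = 3 exactly.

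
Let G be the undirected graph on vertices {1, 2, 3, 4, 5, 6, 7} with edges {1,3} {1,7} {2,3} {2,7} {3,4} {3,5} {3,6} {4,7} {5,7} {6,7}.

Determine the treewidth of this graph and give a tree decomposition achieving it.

Each bag holds 3 vertices, so the decomposition has width 2, which upper-bounds the treewidth. The edges 7–1–3–5–7 form a cycle, so G is not a tree and its treewidth is at least 2. Hence tw(G) = 2 exactly.

Treewidth 2.
One optimal decomposition is:
Bags: B1 = {1, 3, 7}  B2 = {3, 5, 7}  B3 = {3, 6, 7}  B4 = {3, 4, 7}  B5 = {2, 3, 7}
Tree: B1–B2, B2–B3, B3–B4, B4–B5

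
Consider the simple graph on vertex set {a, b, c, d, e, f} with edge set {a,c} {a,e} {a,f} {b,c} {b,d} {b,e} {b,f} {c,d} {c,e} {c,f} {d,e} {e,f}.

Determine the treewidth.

A width-3 tree decomposition is:
Bags: B1 = {b, c, e, f}  B2 = {a, c, e, f}  B3 = {b, c, d, e}
Tree: B1–B2, B1–B3
Each bag holds 4 vertices, so the decomposition has width 3, which upper-bounds the treewidth. For the lower bound, the 4 vertices {b, c, d, e} are pairwise adjacent, and any tree decomposition puts a clique entirely inside one bag — forcing width ≥ 3. Therefore the treewidth is 3.

3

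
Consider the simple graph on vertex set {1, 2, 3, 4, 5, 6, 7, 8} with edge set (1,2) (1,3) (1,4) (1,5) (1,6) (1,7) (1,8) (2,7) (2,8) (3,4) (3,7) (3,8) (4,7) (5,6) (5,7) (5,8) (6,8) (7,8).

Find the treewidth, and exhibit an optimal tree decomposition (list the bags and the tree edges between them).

Treewidth 3.
Bags: B1 = {1, 2, 7, 8}  B2 = {1, 5, 7, 8}  B3 = {1, 5, 6, 8}  B4 = {1, 3, 7, 8}  B5 = {1, 3, 4, 7}
Tree: B1–B2, B2–B3, B2–B4, B4–B5

Every bag has size at most 4, so the width is 4 − 1 = 3 and tw(G) ≤ 3. For the lower bound, the 4 vertices {1, 5, 6, 8} are pairwise adjacent, and any tree decomposition puts a clique entirely inside one bag — forcing width ≥ 3. Combining the bounds, tw(G) = 3.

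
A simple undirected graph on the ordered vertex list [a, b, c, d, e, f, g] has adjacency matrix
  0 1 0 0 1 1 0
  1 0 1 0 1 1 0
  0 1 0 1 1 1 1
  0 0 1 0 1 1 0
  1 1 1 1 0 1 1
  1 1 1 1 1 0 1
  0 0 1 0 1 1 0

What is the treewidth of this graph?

A width-3 tree decomposition is:
Bags: B1 = {c, e, f, g}  B2 = {c, d, e, f}  B3 = {b, c, e, f}  B4 = {a, b, e, f}
Tree: B1–B2, B2–B3, B3–B4
Each bag holds 4 vertices, so the decomposition has width 3, which upper-bounds the treewidth. For the lower bound, the 4 vertices {c, d, e, f} are pairwise adjacent, and any tree decomposition puts a clique entirely inside one bag — forcing width ≥ 3. Hence tw(G) = 3 exactly.

3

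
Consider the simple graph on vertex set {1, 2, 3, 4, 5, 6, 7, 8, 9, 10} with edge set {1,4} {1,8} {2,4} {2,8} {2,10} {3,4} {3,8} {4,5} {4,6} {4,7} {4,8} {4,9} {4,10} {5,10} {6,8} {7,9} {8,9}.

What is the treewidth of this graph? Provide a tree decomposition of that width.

Each bag holds 3 vertices, so the decomposition has width 2, which upper-bounds the treewidth. Conversely, {1, 4, 8} is a clique of size 3, and the vertices of any clique must share a bag in every tree decomposition; so some bag has ≥ 3 vertices and tw(G) ≥ 2. Therefore the treewidth is 2.

Treewidth 2.
One such decomposition:
Bags: B1 = {3, 4, 8}  B2 = {4, 8, 9}  B3 = {4, 6, 8}  B4 = {2, 4, 8}  B5 = {1, 4, 8}  B6 = {2, 4, 10}  B7 = {4, 7, 9}  B8 = {4, 5, 10}
Tree: B1–B2, B1–B3, B2–B4, B2–B5, B4–B6, B2–B7, B6–B8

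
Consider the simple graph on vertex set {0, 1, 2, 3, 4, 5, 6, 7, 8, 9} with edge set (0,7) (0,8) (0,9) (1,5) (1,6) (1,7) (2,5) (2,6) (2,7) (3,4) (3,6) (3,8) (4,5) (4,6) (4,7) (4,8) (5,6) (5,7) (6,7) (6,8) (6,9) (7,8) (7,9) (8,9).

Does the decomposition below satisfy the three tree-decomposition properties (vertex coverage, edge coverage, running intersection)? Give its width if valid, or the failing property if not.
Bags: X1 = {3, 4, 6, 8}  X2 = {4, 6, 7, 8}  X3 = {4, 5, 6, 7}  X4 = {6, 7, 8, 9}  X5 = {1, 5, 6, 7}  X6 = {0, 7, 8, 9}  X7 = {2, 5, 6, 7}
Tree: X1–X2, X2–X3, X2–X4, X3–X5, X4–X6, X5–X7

Yes; width 3.

Checking the three conditions: (i) the bags cover all of {0, 1, 2, 3, 4, 5, 6, 7, 8, 9}; (ii) for each edge, some bag contains both endpoints; (iii) the bags containing any fixed vertex form a subtree. All hold, so the decomposition is valid with width 4 − 1 = 3.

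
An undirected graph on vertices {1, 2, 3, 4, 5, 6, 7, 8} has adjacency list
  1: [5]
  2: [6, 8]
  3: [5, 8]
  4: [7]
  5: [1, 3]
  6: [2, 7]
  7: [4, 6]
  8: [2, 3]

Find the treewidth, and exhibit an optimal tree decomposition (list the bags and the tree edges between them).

Treewidth 1.
One such decomposition:
Bags: B1 = {4, 7}  B2 = {6, 7}  B3 = {2, 6}  B4 = {2, 8}  B5 = {3, 8}  B6 = {3, 5}  B7 = {1, 5}
Tree: B1–B2, B2–B3, B3–B4, B4–B5, B5–B6, B6–B7

Every bag has size at most 2, so the width is 2 − 1 = 1 and tw(G) ≤ 1. Since G has at least one edge (e.g. 4–7), it is not an edgeless graph, so tw(G) ≥ 1. Hence tw(G) = 1 exactly.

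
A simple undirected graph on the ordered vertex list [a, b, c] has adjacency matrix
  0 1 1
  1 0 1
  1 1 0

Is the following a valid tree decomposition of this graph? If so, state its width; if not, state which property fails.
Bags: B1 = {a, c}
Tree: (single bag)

A tree decomposition must satisfy three properties: every vertex lies in some bag; for every edge, both endpoints lie together in some bag; and for every vertex, the bags containing it form a connected subtree. Here vertex b appears in no bag, so the decomposition is invalid.

No — vertex b appears in no bag.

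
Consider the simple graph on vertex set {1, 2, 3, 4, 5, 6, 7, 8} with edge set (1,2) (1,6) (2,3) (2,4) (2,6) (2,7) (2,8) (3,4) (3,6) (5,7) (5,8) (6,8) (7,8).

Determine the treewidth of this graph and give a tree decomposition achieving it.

The largest bag has 3 vertices, giving width 2; this decomposition certifies tw(G) ≤ 2. On the other hand G contains the 3-clique {2, 3, 4}. A clique must lie in a single bag of any decomposition, so no decomposition can have width below 2. The upper and lower bounds meet at 2, so that is the treewidth.

Treewidth 2.
Bags: B1 = {2, 3, 6}  B2 = {2, 6, 8}  B3 = {2, 7, 8}  B4 = {1, 2, 6}  B5 = {5, 7, 8}  B6 = {2, 3, 4}
Tree: B1–B2, B2–B3, B2–B4, B3–B5, B1–B6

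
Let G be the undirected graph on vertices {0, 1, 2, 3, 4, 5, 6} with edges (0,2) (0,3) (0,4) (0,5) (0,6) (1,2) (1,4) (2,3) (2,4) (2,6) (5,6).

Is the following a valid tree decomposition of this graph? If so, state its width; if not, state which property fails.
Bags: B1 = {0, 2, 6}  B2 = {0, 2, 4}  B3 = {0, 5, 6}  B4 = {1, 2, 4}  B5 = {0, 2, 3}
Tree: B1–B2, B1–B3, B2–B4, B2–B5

Yes; width 2.

Vertex coverage: the bags together contain {0, 1, 2, 3, 4, 5, 6}, the full vertex set. Edge coverage: each edge of G has both endpoints in at least one bag. Running intersection: for every vertex, the bags containing it form a connected subtree. All three properties hold, so this is a valid tree decomposition of width max|bag| − 1 = 2, and hence tw(G) ≤ 2.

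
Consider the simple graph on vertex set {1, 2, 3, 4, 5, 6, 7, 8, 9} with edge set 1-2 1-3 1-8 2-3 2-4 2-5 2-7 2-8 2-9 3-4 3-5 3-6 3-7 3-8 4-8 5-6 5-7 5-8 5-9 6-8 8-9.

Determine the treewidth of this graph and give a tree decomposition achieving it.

Each bag holds 4 vertices, so the decomposition has width 3, which upper-bounds the treewidth. Conversely, {2, 5, 8, 9} is a clique of size 4, and the vertices of any clique must share a bag in every tree decomposition; so some bag has ≥ 4 vertices and tw(G) ≥ 3. Hence tw(G) = 3 exactly.

Treewidth 3.
One optimal decomposition is:
Bags: B1 = {2, 3, 5, 8}  B2 = {2, 5, 8, 9}  B3 = {2, 3, 5, 7}  B4 = {2, 3, 4, 8}  B5 = {1, 2, 3, 8}  B6 = {3, 5, 6, 8}
Tree: B1–B2, B1–B3, B1–B4, B4–B5, B1–B6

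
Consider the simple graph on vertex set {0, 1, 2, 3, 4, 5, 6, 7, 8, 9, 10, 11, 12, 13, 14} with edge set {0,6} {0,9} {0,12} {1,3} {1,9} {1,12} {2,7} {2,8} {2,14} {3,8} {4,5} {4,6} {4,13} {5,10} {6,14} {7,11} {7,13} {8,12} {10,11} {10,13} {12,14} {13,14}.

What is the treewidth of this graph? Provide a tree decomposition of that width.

Each bag holds 4 vertices, so the decomposition has width 3, which upper-bounds the treewidth. For the lower bound: the 4 vertex sets {1,3,9}, {0}, {12}, {2,6,8,14} are disjoint, each induces a connected subgraph, and every pair is joined by at least one edge of G. Contracting each set to a single vertex therefore yields K_{4} as a minor, and since treewidth is minor-monotone, tw(G) ≥ tw(K_{4}) = 3. The upper and lower bounds meet at 3, so that is the treewidth.

Treewidth 3.
Bags: B1 = {0, 1, 3, 9}  B2 = {0, 1, 3, 12}  B3 = {0, 3, 8, 12}  B4 = {0, 6, 8, 12}  B5 = {6, 8, 12, 14}  B6 = {2, 6, 8, 14}  B7 = {2, 4, 6, 14}  B8 = {2, 4, 13, 14}  B9 = {2, 4, 7, 13}  B10 = {4, 5, 7, 13}  B11 = {5, 7, 10, 13}  B12 = {5, 7, 10, 11}
Tree: B1–B2, B2–B3, B3–B4, B4–B5, B5–B6, B6–B7, B7–B8, B8–B9, B9–B10, B10–B11, B11–B12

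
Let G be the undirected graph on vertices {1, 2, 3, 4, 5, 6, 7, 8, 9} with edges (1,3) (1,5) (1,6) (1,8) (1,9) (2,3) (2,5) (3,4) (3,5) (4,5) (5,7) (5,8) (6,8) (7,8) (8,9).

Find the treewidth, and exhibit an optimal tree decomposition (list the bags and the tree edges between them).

The largest bag has 3 vertices, giving width 2; this decomposition certifies tw(G) ≤ 2. Conversely, {1, 8, 9} is a clique of size 3, and the vertices of any clique must share a bag in every tree decomposition; so some bag has ≥ 3 vertices and tw(G) ≥ 2. Therefore the treewidth is 2.

Treewidth 2.
One optimal decomposition is:
Bags: B1 = {5, 7, 8}  B2 = {1, 5, 8}  B3 = {1, 3, 5}  B4 = {2, 3, 5}  B5 = {1, 8, 9}  B6 = {1, 6, 8}  B7 = {3, 4, 5}
Tree: B1–B2, B2–B3, B3–B4, B2–B5, B2–B6, B3–B7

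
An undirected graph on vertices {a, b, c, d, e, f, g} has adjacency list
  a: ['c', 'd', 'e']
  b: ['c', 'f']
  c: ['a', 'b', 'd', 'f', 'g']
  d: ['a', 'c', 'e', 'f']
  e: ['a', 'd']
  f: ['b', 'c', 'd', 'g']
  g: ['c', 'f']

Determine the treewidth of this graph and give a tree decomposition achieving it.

The largest bag has 3 vertices, giving width 2; this decomposition certifies tw(G) ≤ 2. On the other hand G contains the 3-clique {a, d, e}. A clique must lie in a single bag of any decomposition, so no decomposition can have width below 2. The upper and lower bounds meet at 2, so that is the treewidth.

Treewidth 2.
One optimal decomposition is:
Bags: B1 = {b, c, f}  B2 = {c, f, g}  B3 = {c, d, f}  B4 = {a, c, d}  B5 = {a, d, e}
Tree: B1–B2, B2–B3, B3–B4, B4–B5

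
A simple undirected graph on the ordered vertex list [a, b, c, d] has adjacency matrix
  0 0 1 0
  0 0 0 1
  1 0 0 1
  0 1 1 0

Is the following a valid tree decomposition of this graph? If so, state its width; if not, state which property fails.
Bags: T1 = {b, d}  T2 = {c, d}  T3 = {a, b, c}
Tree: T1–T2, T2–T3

No — bags containing vertex b are not connected in the tree.

A tree decomposition must satisfy three properties: every vertex lies in some bag; for every edge, both endpoints lie together in some bag; and for every vertex, the bags containing it form a connected subtree. Here bags containing vertex b are not connected in the tree, so the decomposition is invalid.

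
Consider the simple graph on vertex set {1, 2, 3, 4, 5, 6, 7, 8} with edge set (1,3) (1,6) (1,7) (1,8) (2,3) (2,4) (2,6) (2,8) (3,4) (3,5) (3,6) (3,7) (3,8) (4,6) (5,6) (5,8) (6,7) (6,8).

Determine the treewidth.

A width-3 tree decomposition is:
Bags: B1 = {1, 3, 6, 7}  B2 = {1, 3, 6, 8}  B3 = {2, 3, 6, 8}  B4 = {3, 5, 6, 8}  B5 = {2, 3, 4, 6}
Tree: B1–B2, B2–B3, B2–B4, B3–B5
Each bag holds 4 vertices, so the decomposition has width 3, which upper-bounds the treewidth. For the lower bound, the 4 vertices {1, 3, 6, 8} are pairwise adjacent, and any tree decomposition puts a clique entirely inside one bag — forcing width ≥ 3. Hence tw(G) = 3 exactly.

3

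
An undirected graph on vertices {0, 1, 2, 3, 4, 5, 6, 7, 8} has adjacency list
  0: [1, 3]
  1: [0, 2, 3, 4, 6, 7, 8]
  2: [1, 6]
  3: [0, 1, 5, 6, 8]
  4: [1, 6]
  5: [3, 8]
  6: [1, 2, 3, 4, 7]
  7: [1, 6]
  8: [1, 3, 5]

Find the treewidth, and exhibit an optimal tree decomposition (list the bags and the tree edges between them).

Treewidth 2.
One such decomposition:
Bags: B1 = {1, 3, 6}  B2 = {1, 3, 8}  B3 = {1, 2, 6}  B4 = {3, 5, 8}  B5 = {1, 6, 7}  B6 = {0, 1, 3}  B7 = {1, 4, 6}
Tree: B1–B2, B1–B3, B2–B4, B1–B5, B1–B6, B3–B7

The largest bag has 3 vertices, giving width 2; this decomposition certifies tw(G) ≤ 2. For the lower bound, the 3 vertices {0, 1, 3} are pairwise adjacent, and any tree decomposition puts a clique entirely inside one bag — forcing width ≥ 2. Combining the bounds, tw(G) = 2.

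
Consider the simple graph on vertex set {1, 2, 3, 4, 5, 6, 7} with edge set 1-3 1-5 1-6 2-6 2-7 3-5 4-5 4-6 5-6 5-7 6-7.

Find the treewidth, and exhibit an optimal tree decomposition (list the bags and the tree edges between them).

Each bag holds 3 vertices, so the decomposition has width 2, which upper-bounds the treewidth. Conversely, {2, 6, 7} is a clique of size 3, and the vertices of any clique must share a bag in every tree decomposition; so some bag has ≥ 3 vertices and tw(G) ≥ 2. Therefore the treewidth is 2.

Treewidth 2.
One such decomposition:
Bags: B1 = {4, 5, 6}  B2 = {1, 5, 6}  B3 = {1, 3, 5}  B4 = {5, 6, 7}  B5 = {2, 6, 7}
Tree: B1–B2, B2–B3, B1–B4, B4–B5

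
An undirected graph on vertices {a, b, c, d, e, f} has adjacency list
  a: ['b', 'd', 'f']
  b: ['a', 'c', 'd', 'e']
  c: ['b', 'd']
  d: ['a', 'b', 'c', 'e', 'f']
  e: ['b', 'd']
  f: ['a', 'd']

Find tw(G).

2

A width-2 tree decomposition is:
Bags: B1 = {a, b, d}  B2 = {a, d, f}  B3 = {b, c, d}  B4 = {b, d, e}
Tree: B1–B2, B1–B3, B3–B4
Each bag holds 3 vertices, so the decomposition has width 2, which upper-bounds the treewidth. Conversely, {a, d, f} is a clique of size 3, and the vertices of any clique must share a bag in every tree decomposition; so some bag has ≥ 3 vertices and tw(G) ≥ 2. Hence tw(G) = 2 exactly.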